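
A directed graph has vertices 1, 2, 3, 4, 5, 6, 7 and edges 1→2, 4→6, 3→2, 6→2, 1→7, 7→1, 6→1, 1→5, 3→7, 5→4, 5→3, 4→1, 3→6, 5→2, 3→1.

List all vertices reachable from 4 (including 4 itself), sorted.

Start at 4.
Its neighbours: 1, 6.
Then their neighbours: 2, 5, 7.
Then next layer: 3.
Every vertex is now reached.

1, 2, 3, 4, 5, 6, 7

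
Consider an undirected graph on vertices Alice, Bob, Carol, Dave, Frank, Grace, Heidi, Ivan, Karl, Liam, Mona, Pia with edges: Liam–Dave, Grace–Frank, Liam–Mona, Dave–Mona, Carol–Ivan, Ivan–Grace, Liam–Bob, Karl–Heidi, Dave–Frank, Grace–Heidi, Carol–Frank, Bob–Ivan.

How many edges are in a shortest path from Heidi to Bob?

3

Distance 0: Heidi.
Distance 1: Grace, Karl.
Distance 2: Frank, Ivan.
Distance 3: Bob, Carol, Dave — contains Bob.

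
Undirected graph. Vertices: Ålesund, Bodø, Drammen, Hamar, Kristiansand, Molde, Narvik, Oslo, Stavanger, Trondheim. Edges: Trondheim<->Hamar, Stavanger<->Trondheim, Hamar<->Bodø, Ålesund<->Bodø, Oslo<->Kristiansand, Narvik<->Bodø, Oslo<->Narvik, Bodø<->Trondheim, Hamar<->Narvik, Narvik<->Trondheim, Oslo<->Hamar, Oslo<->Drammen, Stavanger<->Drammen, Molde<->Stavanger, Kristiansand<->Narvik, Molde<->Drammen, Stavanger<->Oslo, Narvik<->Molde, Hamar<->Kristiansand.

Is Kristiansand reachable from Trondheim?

Yes

Explore from Trondheim.
Distance 1: reach Bodø, Hamar, Narvik, Stavanger.
Distance 2: reach Ålesund, Drammen, Kristiansand, Molde, Oslo.
Found Kristiansand.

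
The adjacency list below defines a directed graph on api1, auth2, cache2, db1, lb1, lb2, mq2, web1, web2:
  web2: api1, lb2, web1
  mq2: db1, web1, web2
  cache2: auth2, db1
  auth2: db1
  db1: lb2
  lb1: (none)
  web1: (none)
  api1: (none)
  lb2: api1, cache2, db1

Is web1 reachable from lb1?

No

lb1 has no outgoing edges, so nothing is reachable from it.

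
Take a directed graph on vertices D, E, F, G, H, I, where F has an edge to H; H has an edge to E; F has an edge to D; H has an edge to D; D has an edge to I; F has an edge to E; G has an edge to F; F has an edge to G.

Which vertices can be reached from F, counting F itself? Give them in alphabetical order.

Start at F.
Its neighbours: D, E, G, H.
Then their neighbours: I.
Every vertex is now reached.

D, E, F, G, H, I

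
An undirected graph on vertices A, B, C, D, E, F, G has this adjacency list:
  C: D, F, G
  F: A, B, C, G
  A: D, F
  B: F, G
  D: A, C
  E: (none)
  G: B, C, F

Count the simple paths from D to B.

D–A–F–B
D–A–F–C–G–B
D–A–F–G–B
D–C–F–B
D–C–F–G–B
D–C–G–B
D–C–G–F–B

7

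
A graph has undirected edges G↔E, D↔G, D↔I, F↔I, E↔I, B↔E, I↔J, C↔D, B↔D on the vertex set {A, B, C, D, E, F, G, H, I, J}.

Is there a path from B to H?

Explore from B.
Distance 1: reach D, E.
Distance 2: reach C, G, I.
Distance 3: reach F, J.
The search is exhausted without reaching H; it lies in a different component.

No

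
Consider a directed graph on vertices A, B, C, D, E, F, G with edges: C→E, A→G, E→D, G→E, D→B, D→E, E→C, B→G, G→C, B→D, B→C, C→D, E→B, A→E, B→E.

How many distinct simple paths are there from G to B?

G→C→D→B
G→C→D→E→B
G→C→E→B
G→C→E→D→B
G→E→B
G→E→C→D→B
G→E→D→B

7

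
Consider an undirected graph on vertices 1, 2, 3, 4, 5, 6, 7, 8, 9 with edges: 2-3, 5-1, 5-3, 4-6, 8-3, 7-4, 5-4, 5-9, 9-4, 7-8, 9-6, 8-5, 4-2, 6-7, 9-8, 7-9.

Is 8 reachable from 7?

Yes

Explore from 7.
Distance 1: reach 4, 6, 8, 9.
Found 8.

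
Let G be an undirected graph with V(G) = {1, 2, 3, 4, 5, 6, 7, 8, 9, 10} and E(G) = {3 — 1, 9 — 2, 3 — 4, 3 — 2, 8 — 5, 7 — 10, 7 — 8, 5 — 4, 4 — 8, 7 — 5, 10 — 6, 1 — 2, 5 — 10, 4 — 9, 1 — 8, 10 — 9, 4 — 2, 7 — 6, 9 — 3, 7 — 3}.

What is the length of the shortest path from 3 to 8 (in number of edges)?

2

Distance 0: 3.
Distance 1: 1, 2, 4, 7, 9.
Distance 2: 5, 6, 8, 10 — contains 8.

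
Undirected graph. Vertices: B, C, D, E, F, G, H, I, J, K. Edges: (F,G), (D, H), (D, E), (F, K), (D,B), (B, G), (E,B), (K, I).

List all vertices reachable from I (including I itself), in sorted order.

Start at I.
Its neighbours: K.
Then their neighbours: F.
Then next layer: G.
Then next layer: B.
Then next layer: D, E.
Then next layer: H.
Nothing further is reachable.

B, D, E, F, G, H, I, K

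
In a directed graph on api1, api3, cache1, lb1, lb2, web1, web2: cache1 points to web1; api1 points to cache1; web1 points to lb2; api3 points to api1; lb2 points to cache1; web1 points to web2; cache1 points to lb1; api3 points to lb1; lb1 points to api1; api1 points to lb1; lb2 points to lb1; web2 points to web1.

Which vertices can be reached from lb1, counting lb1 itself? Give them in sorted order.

Start at lb1.
Its neighbours: api1.
Then their neighbours: cache1.
Then next layer: web1.
Then next layer: lb2, web2.
Nothing further is reachable.

api1, cache1, lb1, lb2, web1, web2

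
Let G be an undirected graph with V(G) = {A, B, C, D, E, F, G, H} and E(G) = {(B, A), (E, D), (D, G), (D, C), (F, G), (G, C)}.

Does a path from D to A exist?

Explore from D.
Distance 1: reach C, E, G.
Distance 2: reach F.
The search is exhausted without reaching A; it lies in a different component.

No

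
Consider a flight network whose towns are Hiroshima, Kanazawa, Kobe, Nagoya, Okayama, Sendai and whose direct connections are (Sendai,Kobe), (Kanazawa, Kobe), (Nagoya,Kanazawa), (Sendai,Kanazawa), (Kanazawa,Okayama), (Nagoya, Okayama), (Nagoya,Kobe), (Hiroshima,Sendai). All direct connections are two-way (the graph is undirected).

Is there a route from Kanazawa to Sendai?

Yes

Explore from Kanazawa.
Distance 1: reach Kobe, Nagoya, Okayama, Sendai.
Found Sendai.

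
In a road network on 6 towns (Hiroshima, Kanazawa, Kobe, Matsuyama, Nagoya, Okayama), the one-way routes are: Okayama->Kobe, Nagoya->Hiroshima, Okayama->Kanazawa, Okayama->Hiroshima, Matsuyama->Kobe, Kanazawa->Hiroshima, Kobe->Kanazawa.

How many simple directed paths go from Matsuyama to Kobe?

Matsuyama→Kobe

1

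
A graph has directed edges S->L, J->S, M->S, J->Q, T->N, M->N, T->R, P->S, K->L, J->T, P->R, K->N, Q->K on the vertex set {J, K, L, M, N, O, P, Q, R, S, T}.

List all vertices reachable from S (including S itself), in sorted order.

L, S

Start at S.
Its neighbours: L.
Nothing further is reachable.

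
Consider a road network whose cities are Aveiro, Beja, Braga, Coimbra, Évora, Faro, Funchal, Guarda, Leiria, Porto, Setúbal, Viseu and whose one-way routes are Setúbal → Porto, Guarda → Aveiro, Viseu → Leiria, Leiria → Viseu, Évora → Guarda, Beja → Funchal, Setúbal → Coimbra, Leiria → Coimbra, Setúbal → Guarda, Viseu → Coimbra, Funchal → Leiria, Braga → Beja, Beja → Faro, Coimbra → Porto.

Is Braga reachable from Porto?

No

Porto has no outgoing edges, so nothing is reachable from it.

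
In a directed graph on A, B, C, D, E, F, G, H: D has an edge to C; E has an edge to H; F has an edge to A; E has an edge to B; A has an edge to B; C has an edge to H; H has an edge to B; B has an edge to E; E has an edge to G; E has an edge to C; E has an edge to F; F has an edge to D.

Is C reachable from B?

Explore from B.
Distance 1: reach E.
Distance 2: reach C, F, G, H.
Found C.

Yes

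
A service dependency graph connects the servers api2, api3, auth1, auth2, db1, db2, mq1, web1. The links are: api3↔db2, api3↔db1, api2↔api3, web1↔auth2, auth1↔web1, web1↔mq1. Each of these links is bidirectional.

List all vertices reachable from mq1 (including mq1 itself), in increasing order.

auth1, auth2, mq1, web1

Start at mq1.
Its neighbours: web1.
Then their neighbours: auth1, auth2.
Nothing further is reachable.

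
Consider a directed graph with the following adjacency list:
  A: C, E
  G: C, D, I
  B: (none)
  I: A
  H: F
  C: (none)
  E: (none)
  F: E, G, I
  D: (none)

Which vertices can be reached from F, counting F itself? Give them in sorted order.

Start at F.
Its neighbours: E, G, I.
Then their neighbours: A, C, D.
Nothing further is reachable.

A, C, D, E, F, G, I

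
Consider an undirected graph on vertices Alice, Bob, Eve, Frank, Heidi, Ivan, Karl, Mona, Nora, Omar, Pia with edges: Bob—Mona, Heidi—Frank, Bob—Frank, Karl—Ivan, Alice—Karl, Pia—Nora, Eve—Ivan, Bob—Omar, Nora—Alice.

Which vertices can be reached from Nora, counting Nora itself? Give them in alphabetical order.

Alice, Eve, Ivan, Karl, Nora, Pia

Start at Nora.
Its neighbours: Alice, Pia.
Then their neighbours: Karl.
Then next layer: Ivan.
Then next layer: Eve.
Nothing further is reachable.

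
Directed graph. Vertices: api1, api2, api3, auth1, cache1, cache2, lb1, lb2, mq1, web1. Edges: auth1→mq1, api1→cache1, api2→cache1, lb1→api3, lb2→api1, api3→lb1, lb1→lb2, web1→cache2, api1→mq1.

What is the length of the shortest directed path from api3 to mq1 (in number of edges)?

Distance 0: api3.
Distance 1: lb1.
Distance 2: lb2.
Distance 3: api1.
Distance 4: cache1, mq1 — contains mq1.

4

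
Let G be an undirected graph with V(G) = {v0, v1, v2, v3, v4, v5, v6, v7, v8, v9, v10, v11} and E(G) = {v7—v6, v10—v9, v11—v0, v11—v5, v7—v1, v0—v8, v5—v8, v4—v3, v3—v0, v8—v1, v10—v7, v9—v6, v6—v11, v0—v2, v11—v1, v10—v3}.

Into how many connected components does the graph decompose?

From v0: component {v0, v1, v2, v3, v4, v5, v6, v7, v8, v9, v10, v11}.
That's 1 component.

1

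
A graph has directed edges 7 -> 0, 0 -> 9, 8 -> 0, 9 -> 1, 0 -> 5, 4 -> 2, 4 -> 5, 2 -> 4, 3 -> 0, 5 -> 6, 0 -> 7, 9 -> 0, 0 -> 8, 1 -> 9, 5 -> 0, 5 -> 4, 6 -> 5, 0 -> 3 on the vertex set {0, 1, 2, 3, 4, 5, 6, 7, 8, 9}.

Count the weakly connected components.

1

From 0: component {0, 1, 2, 3, 4, 5, 6, 7, 8, 9}.
That's 1 component.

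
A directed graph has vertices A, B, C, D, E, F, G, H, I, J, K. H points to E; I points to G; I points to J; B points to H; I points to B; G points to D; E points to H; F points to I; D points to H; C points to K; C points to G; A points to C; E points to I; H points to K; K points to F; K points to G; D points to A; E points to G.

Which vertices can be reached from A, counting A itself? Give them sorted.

A, B, C, D, E, F, G, H, I, J, K

Start at A.
Its neighbours: C.
Then their neighbours: G, K.
Then next layer: D, F.
Then next layer: H, I.
Then next layer: B, E, J.
Every vertex is now reached.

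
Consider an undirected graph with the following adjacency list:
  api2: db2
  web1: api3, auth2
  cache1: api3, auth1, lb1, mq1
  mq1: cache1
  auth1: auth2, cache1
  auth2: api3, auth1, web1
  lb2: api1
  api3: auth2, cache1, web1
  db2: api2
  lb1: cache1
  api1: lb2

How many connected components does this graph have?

3

From api1: component {api1, lb2}.
From api2: component {api2, db2}.
From api3: component {api3, auth1, auth2, cache1, lb1, mq1, web1}.
That's 3 components.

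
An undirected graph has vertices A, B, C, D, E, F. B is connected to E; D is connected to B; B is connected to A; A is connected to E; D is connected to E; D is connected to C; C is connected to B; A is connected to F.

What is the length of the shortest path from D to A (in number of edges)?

Distance 0: D.
Distance 1: B, C, E.
Distance 2: A — contains A.

2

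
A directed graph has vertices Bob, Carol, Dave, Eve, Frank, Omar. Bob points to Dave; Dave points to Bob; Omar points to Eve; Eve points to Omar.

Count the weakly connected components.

4

From Bob: component {Bob, Dave}.
From Carol: component {Carol}.
From Eve: component {Eve, Omar}.
From Frank: component {Frank}.
That's 4 components.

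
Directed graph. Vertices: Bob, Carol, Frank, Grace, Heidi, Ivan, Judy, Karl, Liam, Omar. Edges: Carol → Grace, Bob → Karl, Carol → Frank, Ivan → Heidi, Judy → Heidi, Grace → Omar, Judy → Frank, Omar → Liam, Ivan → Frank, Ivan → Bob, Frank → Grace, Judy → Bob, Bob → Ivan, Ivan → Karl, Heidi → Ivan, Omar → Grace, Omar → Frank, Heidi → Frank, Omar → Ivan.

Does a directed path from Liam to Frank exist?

Liam has no outgoing edges, so nothing is reachable from it.

No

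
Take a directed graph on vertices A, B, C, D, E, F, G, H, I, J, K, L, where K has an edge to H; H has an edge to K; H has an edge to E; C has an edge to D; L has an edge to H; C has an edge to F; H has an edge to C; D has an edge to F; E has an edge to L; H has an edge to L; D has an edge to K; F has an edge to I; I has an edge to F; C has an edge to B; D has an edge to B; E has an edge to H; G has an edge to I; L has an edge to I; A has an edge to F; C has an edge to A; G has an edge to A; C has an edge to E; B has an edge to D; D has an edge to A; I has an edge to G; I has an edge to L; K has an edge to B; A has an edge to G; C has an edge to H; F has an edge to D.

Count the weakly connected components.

From A: component {A, B, C, D, E, F, G, H, I, K, L}.
From J: component {J}.
That's 2 components.

2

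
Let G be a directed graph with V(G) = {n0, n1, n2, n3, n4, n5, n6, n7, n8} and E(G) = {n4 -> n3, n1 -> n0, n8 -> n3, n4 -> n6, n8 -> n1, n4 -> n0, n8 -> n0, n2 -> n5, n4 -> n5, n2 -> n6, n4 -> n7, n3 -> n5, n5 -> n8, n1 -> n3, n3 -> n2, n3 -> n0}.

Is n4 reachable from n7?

n7 has no outgoing edges, so nothing is reachable from it.

No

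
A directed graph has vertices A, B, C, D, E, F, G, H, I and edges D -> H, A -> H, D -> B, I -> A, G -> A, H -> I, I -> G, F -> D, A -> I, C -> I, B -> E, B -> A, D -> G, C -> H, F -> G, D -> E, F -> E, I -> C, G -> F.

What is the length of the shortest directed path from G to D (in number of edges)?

2

Distance 0: G.
Distance 1: A, F.
Distance 2: D, E, H, I — contains D.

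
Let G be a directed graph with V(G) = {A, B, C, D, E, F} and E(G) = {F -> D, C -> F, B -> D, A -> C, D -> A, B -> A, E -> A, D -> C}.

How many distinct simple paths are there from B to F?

3

B→A→C→F
B→D→A→C→F
B→D→C→F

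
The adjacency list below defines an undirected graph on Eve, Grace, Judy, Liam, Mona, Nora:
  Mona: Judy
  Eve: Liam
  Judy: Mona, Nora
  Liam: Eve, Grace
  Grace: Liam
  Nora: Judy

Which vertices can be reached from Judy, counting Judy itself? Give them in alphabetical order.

Judy, Mona, Nora

Start at Judy.
Its neighbours: Mona, Nora.
Nothing further is reachable.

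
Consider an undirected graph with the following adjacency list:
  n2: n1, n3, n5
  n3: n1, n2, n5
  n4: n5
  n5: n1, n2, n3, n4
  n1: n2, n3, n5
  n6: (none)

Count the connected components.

From n1: component {n1, n2, n3, n4, n5}.
From n6: component {n6}.
That's 2 components.

2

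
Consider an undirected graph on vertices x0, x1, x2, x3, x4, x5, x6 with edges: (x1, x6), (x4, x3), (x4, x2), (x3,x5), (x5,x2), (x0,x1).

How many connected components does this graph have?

From x0: component {x0, x1, x6}.
From x2: component {x2, x3, x4, x5}.
That's 2 components.

2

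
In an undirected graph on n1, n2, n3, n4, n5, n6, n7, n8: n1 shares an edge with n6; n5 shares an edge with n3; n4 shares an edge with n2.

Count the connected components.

5

From n1: component {n1, n6}.
From n2: component {n2, n4}.
From n3: component {n3, n5}.
From n7: component {n7}.
From n8: component {n8}.
That's 5 components.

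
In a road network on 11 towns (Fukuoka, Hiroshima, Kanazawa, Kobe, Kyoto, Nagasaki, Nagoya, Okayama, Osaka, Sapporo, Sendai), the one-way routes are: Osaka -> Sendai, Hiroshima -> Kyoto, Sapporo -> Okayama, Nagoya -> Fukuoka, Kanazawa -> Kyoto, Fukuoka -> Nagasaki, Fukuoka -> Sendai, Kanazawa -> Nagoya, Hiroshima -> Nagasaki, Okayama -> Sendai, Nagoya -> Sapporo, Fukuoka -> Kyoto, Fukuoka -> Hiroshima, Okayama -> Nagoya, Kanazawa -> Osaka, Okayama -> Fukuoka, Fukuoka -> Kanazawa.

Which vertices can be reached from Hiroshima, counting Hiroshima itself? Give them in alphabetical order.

Start at Hiroshima.
Its neighbours: Kyoto, Nagasaki.
Nothing further is reachable.

Hiroshima, Kyoto, Nagasaki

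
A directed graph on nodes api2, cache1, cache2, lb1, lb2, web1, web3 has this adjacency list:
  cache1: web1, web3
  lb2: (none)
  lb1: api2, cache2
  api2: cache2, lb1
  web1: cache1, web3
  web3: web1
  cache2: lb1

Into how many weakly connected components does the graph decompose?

3

From api2: component {api2, cache2, lb1}.
From cache1: component {cache1, web1, web3}.
From lb2: component {lb2}.
That's 3 components.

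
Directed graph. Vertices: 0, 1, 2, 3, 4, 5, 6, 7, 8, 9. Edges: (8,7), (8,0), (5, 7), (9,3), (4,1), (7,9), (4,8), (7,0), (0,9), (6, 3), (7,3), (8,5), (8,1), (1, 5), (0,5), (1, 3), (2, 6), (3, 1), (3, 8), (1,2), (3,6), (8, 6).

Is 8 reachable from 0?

Yes

Explore from 0.
Distance 1: reach 5, 9.
Distance 2: reach 3, 7.
Distance 3: reach 1, 6, 8.
Found 8.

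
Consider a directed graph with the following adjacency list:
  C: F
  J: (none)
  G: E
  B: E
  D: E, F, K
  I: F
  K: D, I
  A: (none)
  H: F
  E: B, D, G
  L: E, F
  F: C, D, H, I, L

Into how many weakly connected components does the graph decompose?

From A: component {A}.
From B: component {B, C, D, E, F, G, H, I, K, L}.
From J: component {J}.
That's 3 components.

3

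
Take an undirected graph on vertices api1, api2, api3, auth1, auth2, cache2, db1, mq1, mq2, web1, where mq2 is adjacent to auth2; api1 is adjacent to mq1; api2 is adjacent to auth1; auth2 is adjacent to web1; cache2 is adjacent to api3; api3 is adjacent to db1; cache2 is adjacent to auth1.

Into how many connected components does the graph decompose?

From api1: component {api1, mq1}.
From api2: component {api2, api3, auth1, cache2, db1}.
From auth2: component {auth2, mq2, web1}.
That's 3 components.

3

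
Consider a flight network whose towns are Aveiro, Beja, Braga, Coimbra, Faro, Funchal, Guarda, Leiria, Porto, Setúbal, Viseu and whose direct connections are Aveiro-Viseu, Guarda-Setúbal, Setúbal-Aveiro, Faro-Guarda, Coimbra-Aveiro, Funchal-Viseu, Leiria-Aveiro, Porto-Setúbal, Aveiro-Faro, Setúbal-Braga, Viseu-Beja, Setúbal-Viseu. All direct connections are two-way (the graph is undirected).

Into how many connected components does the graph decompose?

1

From Aveiro: component {Aveiro, Beja, Braga, Coimbra, Faro, Funchal, Guarda, Leiria, Porto, Setúbal, Viseu}.
That's 1 component.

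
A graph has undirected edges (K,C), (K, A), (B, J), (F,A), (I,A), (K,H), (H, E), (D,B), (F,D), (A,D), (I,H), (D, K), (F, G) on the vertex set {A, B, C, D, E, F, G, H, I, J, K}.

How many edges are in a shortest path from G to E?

5

Distance 0: G.
Distance 1: F.
Distance 2: A, D.
Distance 3: B, I, K.
Distance 4: C, H, J.
Distance 5: E — contains E.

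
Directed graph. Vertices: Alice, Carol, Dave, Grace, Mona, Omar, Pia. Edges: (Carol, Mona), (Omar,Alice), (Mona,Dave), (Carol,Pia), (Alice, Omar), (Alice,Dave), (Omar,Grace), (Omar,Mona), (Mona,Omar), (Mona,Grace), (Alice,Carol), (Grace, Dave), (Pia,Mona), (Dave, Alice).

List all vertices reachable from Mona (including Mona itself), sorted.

Alice, Carol, Dave, Grace, Mona, Omar, Pia

Start at Mona.
Its neighbours: Dave, Grace, Omar.
Then their neighbours: Alice.
Then next layer: Carol.
Then next layer: Pia.
Every vertex is now reached.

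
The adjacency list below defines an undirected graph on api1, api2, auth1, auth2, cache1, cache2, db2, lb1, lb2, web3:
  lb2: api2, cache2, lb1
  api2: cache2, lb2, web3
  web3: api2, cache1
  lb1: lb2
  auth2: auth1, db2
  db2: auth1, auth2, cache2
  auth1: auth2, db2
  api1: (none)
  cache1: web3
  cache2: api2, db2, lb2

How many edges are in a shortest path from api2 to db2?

2

Distance 0: api2.
Distance 1: cache2, lb2, web3.
Distance 2: cache1, db2, lb1 — contains db2.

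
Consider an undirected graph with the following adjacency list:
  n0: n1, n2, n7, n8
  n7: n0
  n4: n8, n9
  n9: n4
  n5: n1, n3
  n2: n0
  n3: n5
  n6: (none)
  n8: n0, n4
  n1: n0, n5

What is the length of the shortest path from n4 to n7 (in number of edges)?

Distance 0: n4.
Distance 1: n8, n9.
Distance 2: n0.
Distance 3: n1, n2, n7 — contains n7.

3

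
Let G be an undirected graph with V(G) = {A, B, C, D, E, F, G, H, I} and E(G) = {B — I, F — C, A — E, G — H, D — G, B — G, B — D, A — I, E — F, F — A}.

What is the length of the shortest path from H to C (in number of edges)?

6

Distance 0: H.
Distance 1: G.
Distance 2: B, D.
Distance 3: I.
Distance 4: A.
Distance 5: E, F.
Distance 6: C — contains C.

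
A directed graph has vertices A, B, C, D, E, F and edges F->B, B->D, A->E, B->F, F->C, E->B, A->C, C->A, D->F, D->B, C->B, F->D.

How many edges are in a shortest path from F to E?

Distance 0: F.
Distance 1: B, C, D.
Distance 2: A.
Distance 3: E — contains E.

3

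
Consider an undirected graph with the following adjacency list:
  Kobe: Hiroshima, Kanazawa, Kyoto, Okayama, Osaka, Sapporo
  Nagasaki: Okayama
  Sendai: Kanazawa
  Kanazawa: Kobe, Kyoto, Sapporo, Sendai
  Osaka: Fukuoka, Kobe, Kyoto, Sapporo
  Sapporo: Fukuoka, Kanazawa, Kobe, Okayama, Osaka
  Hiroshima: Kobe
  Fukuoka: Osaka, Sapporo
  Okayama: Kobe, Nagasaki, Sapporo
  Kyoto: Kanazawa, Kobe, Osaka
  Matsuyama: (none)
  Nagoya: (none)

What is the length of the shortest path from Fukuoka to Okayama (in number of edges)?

Distance 0: Fukuoka.
Distance 1: Osaka, Sapporo.
Distance 2: Kanazawa, Kobe, Kyoto, Okayama — contains Okayama.

2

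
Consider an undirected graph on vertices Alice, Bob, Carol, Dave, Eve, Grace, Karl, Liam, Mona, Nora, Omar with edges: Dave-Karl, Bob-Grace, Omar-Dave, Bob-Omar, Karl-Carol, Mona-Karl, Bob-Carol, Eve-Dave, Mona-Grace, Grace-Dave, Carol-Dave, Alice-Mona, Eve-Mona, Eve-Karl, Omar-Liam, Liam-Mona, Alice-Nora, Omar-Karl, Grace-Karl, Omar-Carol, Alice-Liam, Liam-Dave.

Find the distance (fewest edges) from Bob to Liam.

Distance 0: Bob.
Distance 1: Carol, Grace, Omar.
Distance 2: Dave, Karl, Liam, Mona — contains Liam.

2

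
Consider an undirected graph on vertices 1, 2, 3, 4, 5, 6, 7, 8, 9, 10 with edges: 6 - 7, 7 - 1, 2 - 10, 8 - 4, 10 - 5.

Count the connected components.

5

From 1: component {1, 6, 7}.
From 2: component {2, 5, 10}.
From 3: component {3}.
From 4: component {4, 8}.
From 9: component {9}.
That's 5 components.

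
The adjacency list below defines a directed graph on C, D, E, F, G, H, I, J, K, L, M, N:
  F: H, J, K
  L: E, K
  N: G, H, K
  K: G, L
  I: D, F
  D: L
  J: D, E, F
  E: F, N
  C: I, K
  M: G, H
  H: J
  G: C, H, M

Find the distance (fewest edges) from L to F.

2

Distance 0: L.
Distance 1: E, K.
Distance 2: F, G, N — contains F.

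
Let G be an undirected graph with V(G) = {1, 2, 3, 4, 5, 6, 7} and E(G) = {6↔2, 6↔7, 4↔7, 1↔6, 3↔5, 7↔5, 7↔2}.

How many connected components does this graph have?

1

From 1: component {1, 2, 3, 4, 5, 6, 7}.
That's 1 component.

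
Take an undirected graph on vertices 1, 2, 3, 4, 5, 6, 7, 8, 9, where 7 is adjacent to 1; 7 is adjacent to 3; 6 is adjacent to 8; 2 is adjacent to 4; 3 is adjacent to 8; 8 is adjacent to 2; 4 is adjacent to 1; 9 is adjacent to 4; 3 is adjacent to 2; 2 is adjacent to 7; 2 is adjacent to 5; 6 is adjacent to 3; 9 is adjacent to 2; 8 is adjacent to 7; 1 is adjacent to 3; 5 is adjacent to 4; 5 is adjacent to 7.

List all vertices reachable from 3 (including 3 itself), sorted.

Start at 3.
Its neighbours: 1, 2, 6, 7, 8.
Then their neighbours: 4, 5, 9.
Every vertex is now reached.

1, 2, 3, 4, 5, 6, 7, 8, 9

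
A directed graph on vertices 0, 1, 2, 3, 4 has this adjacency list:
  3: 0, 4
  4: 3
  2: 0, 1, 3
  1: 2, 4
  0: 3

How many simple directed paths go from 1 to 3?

3

1→2→0→3
1→2→3
1→4→3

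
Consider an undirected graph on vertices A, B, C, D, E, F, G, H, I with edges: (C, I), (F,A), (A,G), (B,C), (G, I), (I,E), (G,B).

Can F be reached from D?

No

D has no edges, so nothing is reachable from it.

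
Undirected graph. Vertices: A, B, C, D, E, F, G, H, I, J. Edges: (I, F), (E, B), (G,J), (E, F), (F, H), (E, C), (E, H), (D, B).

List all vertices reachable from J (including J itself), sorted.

G, J

Start at J.
Its neighbours: G.
Nothing further is reachable.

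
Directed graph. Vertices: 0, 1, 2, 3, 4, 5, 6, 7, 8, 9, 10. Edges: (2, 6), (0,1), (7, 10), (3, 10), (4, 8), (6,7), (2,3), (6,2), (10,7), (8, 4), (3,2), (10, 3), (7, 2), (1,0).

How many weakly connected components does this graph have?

From 0: component {0, 1}.
From 2: component {2, 3, 6, 7, 10}.
From 4: component {4, 8}.
From 5: component {5}.
From 9: component {9}.
That's 5 components.

5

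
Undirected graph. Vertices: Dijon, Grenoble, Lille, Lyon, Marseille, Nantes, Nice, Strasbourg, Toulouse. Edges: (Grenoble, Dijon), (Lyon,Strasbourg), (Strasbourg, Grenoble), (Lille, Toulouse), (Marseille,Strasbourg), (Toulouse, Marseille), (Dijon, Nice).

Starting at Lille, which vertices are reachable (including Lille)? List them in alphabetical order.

Start at Lille.
Its neighbours: Toulouse.
Then their neighbours: Marseille.
Then next layer: Strasbourg.
Then next layer: Grenoble, Lyon.
Then next layer: Dijon.
Then next layer: Nice.
Nothing further is reachable.

Dijon, Grenoble, Lille, Lyon, Marseille, Nice, Strasbourg, Toulouse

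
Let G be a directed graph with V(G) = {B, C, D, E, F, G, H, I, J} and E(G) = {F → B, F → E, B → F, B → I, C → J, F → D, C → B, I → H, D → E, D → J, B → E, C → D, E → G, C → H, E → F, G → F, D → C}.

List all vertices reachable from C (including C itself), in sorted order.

B, C, D, E, F, G, H, I, J

Start at C.
Its neighbours: B, D, H, J.
Then their neighbours: E, F, I.
Then next layer: G.
Every vertex is now reached.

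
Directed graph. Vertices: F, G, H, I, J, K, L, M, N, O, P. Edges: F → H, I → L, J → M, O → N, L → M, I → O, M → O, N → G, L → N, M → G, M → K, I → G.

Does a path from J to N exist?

Yes

Explore from J.
Distance 1: reach M.
Distance 2: reach G, K, O.
Distance 3: reach N.
Found N.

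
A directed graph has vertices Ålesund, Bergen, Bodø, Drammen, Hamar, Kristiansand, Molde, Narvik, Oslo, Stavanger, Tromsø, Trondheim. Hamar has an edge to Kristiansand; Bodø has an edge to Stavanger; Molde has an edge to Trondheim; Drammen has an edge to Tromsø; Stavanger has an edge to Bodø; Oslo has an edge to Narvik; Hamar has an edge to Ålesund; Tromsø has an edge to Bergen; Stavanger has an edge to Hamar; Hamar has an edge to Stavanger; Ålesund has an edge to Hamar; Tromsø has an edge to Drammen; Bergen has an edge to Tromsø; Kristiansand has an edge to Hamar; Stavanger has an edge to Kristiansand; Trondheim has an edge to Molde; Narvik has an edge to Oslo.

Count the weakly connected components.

4

From Ålesund: component {Ålesund, Bodø, Hamar, Kristiansand, Stavanger}.
From Bergen: component {Bergen, Drammen, Tromsø}.
From Molde: component {Molde, Trondheim}.
From Narvik: component {Narvik, Oslo}.
That's 4 components.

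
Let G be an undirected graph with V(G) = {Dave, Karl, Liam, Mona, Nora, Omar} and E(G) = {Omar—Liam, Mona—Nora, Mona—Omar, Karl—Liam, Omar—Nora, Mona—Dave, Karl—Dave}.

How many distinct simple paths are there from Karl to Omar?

Karl–Dave–Mona–Nora–Omar
Karl–Dave–Mona–Omar
Karl–Liam–Omar

3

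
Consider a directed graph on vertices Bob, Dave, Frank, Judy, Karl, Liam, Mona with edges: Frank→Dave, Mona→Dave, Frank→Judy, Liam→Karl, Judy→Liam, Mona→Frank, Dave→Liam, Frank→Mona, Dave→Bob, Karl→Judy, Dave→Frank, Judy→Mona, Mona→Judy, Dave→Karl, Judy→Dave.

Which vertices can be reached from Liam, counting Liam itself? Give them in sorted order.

Bob, Dave, Frank, Judy, Karl, Liam, Mona

Start at Liam.
Its neighbours: Karl.
Then their neighbours: Judy.
Then next layer: Dave, Mona.
Then next layer: Bob, Frank.
Every vertex is now reached.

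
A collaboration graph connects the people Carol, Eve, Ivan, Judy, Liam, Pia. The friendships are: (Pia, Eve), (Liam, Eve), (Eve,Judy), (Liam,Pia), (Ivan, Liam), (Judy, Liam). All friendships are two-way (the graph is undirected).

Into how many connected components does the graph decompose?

2

From Carol: component {Carol}.
From Eve: component {Eve, Ivan, Judy, Liam, Pia}.
That's 2 components.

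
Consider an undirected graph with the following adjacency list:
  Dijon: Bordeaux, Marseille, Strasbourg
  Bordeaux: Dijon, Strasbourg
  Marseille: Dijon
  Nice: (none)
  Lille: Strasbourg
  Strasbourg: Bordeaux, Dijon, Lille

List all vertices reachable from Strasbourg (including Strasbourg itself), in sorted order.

Bordeaux, Dijon, Lille, Marseille, Strasbourg

Start at Strasbourg.
Its neighbours: Bordeaux, Dijon, Lille.
Then their neighbours: Marseille.
Nothing further is reachable.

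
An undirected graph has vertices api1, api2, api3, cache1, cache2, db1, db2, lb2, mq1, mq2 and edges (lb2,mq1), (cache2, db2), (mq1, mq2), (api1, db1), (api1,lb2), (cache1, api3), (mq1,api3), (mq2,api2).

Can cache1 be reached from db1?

Yes

Explore from db1.
Distance 1: reach api1.
Distance 2: reach lb2.
Distance 3: reach mq1.
Distance 4: reach api3, mq2.
Distance 5: reach api2, cache1.
Found cache1.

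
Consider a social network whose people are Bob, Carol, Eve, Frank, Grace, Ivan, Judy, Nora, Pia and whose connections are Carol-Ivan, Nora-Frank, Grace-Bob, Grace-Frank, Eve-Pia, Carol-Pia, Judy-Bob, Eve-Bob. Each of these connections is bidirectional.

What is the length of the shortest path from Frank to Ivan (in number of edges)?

6

Distance 0: Frank.
Distance 1: Grace, Nora.
Distance 2: Bob.
Distance 3: Eve, Judy.
Distance 4: Pia.
Distance 5: Carol.
Distance 6: Ivan — contains Ivan.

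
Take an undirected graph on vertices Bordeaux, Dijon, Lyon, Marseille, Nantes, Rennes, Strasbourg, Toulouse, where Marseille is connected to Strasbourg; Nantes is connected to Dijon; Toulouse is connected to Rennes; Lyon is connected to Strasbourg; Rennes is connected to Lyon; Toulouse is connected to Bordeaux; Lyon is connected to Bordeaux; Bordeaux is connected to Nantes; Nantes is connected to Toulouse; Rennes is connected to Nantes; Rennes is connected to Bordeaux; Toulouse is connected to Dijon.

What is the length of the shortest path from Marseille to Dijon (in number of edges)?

Distance 0: Marseille.
Distance 1: Strasbourg.
Distance 2: Lyon.
Distance 3: Bordeaux, Rennes.
Distance 4: Nantes, Toulouse.
Distance 5: Dijon — contains Dijon.

5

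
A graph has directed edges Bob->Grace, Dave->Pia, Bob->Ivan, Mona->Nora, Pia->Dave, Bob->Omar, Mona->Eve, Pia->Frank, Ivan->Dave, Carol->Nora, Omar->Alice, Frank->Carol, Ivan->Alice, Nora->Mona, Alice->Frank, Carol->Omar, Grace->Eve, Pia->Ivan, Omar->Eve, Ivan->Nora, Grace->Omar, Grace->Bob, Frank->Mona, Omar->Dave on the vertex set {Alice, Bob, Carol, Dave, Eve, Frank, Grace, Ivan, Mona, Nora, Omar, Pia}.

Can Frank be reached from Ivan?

Yes

Explore from Ivan.
Distance 1: reach Alice, Dave, Nora.
Distance 2: reach Frank, Mona, Pia.
Found Frank.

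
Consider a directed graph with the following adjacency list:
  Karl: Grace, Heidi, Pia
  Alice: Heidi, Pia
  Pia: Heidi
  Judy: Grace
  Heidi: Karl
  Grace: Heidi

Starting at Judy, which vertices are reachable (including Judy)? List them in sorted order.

Start at Judy.
Its neighbours: Grace.
Then their neighbours: Heidi.
Then next layer: Karl.
Then next layer: Pia.
Nothing further is reachable.

Grace, Heidi, Judy, Karl, Pia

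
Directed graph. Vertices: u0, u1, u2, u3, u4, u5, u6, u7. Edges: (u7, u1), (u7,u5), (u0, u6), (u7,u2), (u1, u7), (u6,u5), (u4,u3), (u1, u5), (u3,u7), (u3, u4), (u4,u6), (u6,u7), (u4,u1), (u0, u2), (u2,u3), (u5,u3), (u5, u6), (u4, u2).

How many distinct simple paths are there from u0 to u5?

u0→u2→u3→u4→u1→u5
u0→u2→u3→u4→u1→u7→u5
u0→u2→u3→u4→u6→u5
u0→u2→u3→u4→u6→u7→u1→u5
u0→u2→u3→u4→u6→u7→u5
u0→u2→u3→u7→u1→u5
u0→u2→u3→u7→u5
u0→u6→u5
u0→u6→u7→u1→u5
u0→u6→u7→u2→u3→u4→u1→u5
u0→u6→u7→u5

11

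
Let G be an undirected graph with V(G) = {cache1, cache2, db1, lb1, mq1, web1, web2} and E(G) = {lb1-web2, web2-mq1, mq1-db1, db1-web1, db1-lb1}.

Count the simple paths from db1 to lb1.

2

db1–lb1
db1–mq1–web2–lb1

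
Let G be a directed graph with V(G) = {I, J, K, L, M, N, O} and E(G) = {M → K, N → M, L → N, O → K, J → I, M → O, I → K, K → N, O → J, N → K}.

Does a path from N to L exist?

No

Explore from N.
Distance 1: reach K, M.
Distance 2: reach O.
Distance 3: reach J.
Distance 4: reach I.
The search from N is exhausted; no directed path reaches L.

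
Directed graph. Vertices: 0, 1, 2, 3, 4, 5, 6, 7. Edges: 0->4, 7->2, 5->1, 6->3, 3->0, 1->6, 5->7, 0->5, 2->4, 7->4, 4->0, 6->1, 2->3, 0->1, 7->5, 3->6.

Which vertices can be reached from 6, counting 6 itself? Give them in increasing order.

0, 1, 2, 3, 4, 5, 6, 7

Start at 6.
Its neighbours: 1, 3.
Then their neighbours: 0.
Then next layer: 4, 5.
Then next layer: 7.
Then next layer: 2.
Every vertex is now reached.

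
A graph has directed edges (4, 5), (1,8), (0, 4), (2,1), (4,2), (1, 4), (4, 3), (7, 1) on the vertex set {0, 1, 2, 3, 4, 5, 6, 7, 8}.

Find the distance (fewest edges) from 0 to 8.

Distance 0: 0.
Distance 1: 4.
Distance 2: 2, 3, 5.
Distance 3: 1.
Distance 4: 8 — contains 8.

4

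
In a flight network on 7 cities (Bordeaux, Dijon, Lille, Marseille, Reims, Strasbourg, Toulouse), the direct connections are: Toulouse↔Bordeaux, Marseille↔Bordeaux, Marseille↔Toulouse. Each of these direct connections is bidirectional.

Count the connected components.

From Bordeaux: component {Bordeaux, Marseille, Toulouse}.
From Dijon: component {Dijon}.
From Lille: component {Lille}.
From Reims: component {Reims}.
From Strasbourg: component {Strasbourg}.
That's 5 components.

5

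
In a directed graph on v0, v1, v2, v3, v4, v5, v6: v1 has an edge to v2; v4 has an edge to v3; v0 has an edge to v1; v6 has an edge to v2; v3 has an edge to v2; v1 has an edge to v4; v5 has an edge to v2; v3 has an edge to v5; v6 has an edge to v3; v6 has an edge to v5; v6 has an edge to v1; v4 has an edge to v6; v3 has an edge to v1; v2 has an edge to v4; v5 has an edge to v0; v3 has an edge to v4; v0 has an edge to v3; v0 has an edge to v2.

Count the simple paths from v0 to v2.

16

v0→v1→v2
v0→v1→v4→v3→v2
v0→v1→v4→v3→v5→v2
v0→v1→v4→v6→v2
v0→v1→v4→v6→v3→v2
v0→v1→v4→v6→v3→v5→v2
v0→v1→v4→v6→v5→v2
v0→v2
... and 8 more.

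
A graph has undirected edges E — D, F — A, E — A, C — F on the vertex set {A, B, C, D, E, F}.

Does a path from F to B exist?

No

Explore from F.
Distance 1: reach A, C.
Distance 2: reach E.
Distance 3: reach D.
The search is exhausted without reaching B; it lies in a different component.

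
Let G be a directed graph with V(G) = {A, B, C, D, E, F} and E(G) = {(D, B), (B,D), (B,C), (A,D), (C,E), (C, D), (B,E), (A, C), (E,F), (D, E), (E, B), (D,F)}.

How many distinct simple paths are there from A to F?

9

A→C→D→B→E→F
A→C→D→E→F
A→C→D→F
A→C→E→B→D→F
A→C→E→F
A→D→B→C→E→F
A→D→B→E→F
A→D→E→F
A→D→F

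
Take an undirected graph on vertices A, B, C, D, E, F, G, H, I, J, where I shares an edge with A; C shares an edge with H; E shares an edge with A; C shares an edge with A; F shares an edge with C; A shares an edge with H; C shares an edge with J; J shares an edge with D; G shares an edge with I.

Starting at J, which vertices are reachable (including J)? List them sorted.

A, C, D, E, F, G, H, I, J

Start at J.
Its neighbours: C, D.
Then their neighbours: A, F, H.
Then next layer: E, I.
Then next layer: G.
Nothing further is reachable.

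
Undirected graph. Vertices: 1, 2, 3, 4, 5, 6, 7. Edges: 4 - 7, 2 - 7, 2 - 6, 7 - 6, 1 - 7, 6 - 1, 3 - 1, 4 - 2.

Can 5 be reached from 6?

Explore from 6.
Distance 1: reach 1, 2, 7.
Distance 2: reach 3, 4.
The search is exhausted without reaching 5; it lies in a different component.

No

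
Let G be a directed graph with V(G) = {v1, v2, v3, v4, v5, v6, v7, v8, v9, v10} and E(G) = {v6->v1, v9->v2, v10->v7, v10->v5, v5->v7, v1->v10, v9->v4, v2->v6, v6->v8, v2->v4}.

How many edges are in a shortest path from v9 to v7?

Distance 0: v9.
Distance 1: v2, v4.
Distance 2: v6.
Distance 3: v1, v8.
Distance 4: v10.
Distance 5: v5, v7 — contains v7.

5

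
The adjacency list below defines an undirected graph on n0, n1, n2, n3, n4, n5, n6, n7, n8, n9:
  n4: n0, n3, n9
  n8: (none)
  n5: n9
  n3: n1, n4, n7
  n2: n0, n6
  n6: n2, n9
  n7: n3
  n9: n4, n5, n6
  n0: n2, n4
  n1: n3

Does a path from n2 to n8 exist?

Explore from n2.
Distance 1: reach n0, n6.
Distance 2: reach n4, n9.
Distance 3: reach n3, n5.
Distance 4: reach n1, n7.
The search is exhausted without reaching n8; it lies in a different component.

No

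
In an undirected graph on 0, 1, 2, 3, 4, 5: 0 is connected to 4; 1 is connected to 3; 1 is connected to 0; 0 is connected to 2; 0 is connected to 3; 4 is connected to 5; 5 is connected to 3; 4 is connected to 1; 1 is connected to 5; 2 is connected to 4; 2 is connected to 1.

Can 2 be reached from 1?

Yes

Explore from 1.
Distance 1: reach 0, 2, 3, 4, 5.
Found 2.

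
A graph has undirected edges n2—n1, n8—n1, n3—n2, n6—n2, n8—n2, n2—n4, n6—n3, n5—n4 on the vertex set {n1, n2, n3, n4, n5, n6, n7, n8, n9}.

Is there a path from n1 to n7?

Explore from n1.
Distance 1: reach n2, n8.
Distance 2: reach n3, n4, n6.
Distance 3: reach n5.
The search is exhausted without reaching n7; it lies in a different component.

No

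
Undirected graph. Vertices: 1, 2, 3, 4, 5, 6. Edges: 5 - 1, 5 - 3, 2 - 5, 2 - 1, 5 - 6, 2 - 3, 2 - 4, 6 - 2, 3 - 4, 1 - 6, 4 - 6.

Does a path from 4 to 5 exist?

Yes

Explore from 4.
Distance 1: reach 2, 3, 6.
Distance 2: reach 1, 5.
Found 5.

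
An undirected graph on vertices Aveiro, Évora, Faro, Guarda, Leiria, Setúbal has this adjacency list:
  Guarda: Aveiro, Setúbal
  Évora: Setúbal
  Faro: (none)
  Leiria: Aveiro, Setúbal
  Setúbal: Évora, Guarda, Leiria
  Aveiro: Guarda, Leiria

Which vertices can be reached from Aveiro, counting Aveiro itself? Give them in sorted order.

Aveiro, Évora, Guarda, Leiria, Setúbal

Start at Aveiro.
Its neighbours: Guarda, Leiria.
Then their neighbours: Setúbal.
Then next layer: Évora.
Nothing further is reachable.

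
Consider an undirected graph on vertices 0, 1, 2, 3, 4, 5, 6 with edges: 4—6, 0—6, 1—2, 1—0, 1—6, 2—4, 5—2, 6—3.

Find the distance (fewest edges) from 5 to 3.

Distance 0: 5.
Distance 1: 2.
Distance 2: 1, 4.
Distance 3: 0, 6.
Distance 4: 3 — contains 3.

4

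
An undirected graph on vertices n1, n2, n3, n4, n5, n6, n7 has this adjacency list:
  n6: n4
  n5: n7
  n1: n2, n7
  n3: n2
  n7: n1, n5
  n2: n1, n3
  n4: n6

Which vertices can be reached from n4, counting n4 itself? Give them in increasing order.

n4, n6

Start at n4.
Its neighbours: n6.
Nothing further is reachable.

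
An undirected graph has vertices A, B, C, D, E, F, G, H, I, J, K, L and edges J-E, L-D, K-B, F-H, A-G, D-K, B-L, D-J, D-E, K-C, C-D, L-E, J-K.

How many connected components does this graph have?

From A: component {A, G}.
From B: component {B, C, D, E, J, K, L}.
From F: component {F, H}.
From I: component {I}.
That's 4 components.

4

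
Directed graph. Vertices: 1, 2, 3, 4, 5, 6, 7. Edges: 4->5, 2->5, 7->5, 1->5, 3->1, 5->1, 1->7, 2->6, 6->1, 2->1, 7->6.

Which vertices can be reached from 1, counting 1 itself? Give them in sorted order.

Start at 1.
Its neighbours: 5, 7.
Then their neighbours: 6.
Nothing further is reachable.

1, 5, 6, 7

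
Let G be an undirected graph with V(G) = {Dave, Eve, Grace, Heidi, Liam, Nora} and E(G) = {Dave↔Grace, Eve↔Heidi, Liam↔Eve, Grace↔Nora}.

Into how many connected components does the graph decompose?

From Dave: component {Dave, Grace, Nora}.
From Eve: component {Eve, Heidi, Liam}.
That's 2 components.

2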